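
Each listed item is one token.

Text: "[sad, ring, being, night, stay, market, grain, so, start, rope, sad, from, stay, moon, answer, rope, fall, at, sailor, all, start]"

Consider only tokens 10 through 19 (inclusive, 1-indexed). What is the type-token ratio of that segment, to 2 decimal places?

Segment tokens 10–19: rope, sad, from, stay, moon, answer, rope, fall, at, sailor
Segment N = 10, segment V = 9.
TTR = 9 / 10 = 0.90

0.90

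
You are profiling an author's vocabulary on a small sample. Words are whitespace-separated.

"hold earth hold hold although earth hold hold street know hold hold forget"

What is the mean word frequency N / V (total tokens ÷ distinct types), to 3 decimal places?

2.167

N = 13 tokens, V = 6 types.
Mean frequency = N / V = 13 / 6 = 2.167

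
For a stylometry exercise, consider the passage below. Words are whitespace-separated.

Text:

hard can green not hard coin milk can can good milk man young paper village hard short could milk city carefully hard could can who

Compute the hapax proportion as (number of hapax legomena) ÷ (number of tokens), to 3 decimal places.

0.480

Frequencies: hard:4, can:4, milk:3, could:2, green:1, not:1, coin:1, good:1, man:1, young:1, paper:1, village:1, short:1, city:1, carefully:1, who:1
Hapax count = 12; token count = 25.
Ratio = 12 / 25 = 0.480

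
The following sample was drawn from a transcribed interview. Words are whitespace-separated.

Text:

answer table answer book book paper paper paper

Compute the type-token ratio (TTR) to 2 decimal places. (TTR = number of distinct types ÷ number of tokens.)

N = 8 tokens, V = 4 types.
TTR = V / N = 4 / 8 = 0.50

0.50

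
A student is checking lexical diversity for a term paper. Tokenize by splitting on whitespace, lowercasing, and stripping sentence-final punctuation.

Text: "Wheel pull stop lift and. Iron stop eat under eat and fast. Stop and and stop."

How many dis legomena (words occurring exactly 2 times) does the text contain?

Frequencies: stop:4, and:4, eat:2, wheel:1, pull:1, lift:1, iron:1, under:1, fast:1
Words with frequency 2: eat

1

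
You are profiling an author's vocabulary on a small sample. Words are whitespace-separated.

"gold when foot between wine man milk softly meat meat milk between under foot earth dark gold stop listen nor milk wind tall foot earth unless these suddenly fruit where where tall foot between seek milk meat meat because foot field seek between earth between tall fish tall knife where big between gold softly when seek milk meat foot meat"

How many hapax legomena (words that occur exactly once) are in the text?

17

Frequencies: foot:6, between:6, meat:6, milk:5, tall:4, gold:3, earth:3, where:3, seek:3, when:2, softly:2, wine:1, man:1, under:1, dark:1, stop:1, listen:1, nor:1, wind:1, unless:1, … (8 more, each freq 1)
Hapax (freq=1): because, big, dark, field, fish, fruit, knife, listen, man, nor, stop, suddenly, these, under, unless, wind, wine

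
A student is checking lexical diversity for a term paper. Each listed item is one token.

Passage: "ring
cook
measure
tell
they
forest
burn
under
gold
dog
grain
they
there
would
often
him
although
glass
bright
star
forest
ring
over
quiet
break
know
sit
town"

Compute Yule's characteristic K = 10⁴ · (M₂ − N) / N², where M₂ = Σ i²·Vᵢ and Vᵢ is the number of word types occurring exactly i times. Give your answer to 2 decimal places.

Frequencies: ring:2, they:2, forest:2, cook:1, measure:1, tell:1, burn:1, under:1, gold:1, dog:1, grain:1, there:1, would:1, often:1, him:1, although:1, glass:1, bright:1, star:1, over:1, … (5 more, each freq 1)
N = 28. Frequency spectrum: V_1=22, V_2=3
M₂ = 1²·22 + 2²·3 = 34
K = 10000 × (34 − 28) / 28² = 76.53

76.53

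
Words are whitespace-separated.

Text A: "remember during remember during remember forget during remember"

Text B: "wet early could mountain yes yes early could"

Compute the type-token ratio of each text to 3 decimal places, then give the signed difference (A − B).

-0.250

TTR(A) = 3/8 = 0.375
TTR(B) = 5/8 = 0.625
Difference = 0.375 − 0.625 = -0.250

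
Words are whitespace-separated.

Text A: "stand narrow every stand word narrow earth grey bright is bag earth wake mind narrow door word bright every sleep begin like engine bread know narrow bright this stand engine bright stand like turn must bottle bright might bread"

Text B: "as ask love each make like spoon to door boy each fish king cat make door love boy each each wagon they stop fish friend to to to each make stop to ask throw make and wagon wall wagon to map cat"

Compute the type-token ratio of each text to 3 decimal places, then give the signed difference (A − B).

0.090

TTR(A) = 23/39 = 0.590
TTR(B) = 21/42 = 0.500
Difference = 0.590 − 0.500 = 0.090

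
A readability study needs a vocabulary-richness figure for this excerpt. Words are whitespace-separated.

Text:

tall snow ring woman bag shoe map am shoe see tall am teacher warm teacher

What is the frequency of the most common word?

Frequencies: tall:2, shoe:2, am:2, teacher:2, snow:1, ring:1, woman:1, bag:1, map:1, see:1, warm:1
Most common: 'tall' with frequency 2.

2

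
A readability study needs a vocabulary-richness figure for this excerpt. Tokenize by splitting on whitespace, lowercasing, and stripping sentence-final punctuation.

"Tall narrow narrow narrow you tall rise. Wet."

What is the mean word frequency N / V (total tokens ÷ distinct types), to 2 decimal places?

1.60

N = 8 tokens, V = 5 types.
Mean frequency = N / V = 8 / 5 = 1.60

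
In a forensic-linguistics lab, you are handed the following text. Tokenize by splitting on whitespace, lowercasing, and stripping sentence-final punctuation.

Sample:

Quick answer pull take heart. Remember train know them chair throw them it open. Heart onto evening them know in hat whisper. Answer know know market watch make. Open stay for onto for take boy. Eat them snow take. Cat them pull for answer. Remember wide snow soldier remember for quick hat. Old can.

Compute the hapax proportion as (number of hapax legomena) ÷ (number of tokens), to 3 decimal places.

Frequencies: them:5, know:4, for:4, answer:3, take:3, remember:3, quick:2, pull:2, heart:2, open:2, onto:2, hat:2, snow:2, train:1, chair:1, throw:1, it:1, evening:1, in:1, whisper:1, … (11 more, each freq 1)
Hapax count = 18; token count = 54.
Ratio = 18 / 54 = 0.333

0.333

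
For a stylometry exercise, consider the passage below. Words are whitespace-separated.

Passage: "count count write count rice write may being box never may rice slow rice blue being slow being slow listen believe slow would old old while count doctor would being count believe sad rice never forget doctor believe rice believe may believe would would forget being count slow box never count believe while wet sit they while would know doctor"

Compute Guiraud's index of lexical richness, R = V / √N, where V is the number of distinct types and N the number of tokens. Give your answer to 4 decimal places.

2.7111

N = 60, V = 21.
√N = 7.745967
R = 21 / 7.745967 = 2.7111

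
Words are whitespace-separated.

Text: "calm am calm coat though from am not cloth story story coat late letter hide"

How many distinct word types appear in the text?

Distinct types: {am, calm, cloth, coat, from, hide, late, letter, not, story, though}
V = 11

11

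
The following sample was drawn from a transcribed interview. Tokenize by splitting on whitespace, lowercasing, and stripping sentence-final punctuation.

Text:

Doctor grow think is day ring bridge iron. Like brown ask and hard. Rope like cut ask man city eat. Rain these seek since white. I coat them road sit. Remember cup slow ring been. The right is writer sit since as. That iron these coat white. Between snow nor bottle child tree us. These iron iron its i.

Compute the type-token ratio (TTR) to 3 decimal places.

N = 59 tokens, V = 45 types.
TTR = V / N = 45 / 59 = 0.763

0.763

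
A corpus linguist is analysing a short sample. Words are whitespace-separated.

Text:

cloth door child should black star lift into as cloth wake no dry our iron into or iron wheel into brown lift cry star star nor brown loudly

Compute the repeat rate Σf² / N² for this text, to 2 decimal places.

0.06

Frequencies: star:3, into:3, cloth:2, lift:2, iron:2, brown:2, door:1, child:1, should:1, black:1, as:1, wake:1, no:1, dry:1, our:1, or:1, wheel:1, cry:1, nor:1, loudly:1
Σf² = 48; N² = 784
Repeat rate = 48 / 784 = 0.06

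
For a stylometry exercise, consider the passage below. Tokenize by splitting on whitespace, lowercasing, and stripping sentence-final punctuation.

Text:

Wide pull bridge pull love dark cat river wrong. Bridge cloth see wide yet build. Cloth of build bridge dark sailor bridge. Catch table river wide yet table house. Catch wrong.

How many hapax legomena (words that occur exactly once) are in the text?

6

Frequencies: bridge:4, wide:3, pull:2, dark:2, river:2, wrong:2, cloth:2, yet:2, build:2, catch:2, table:2, love:1, cat:1, see:1, of:1, sailor:1, house:1
Hapax (freq=1): cat, house, love, of, sailor, see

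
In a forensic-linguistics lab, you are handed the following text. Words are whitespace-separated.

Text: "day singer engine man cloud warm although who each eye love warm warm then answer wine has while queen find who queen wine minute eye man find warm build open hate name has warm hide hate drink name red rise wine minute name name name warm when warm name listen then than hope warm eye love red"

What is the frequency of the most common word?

Frequencies: warm:8, name:6, eye:3, wine:3, man:2, who:2, love:2, then:2, has:2, queen:2, find:2, minute:2, hate:2, red:2, day:1, singer:1, engine:1, cloud:1, although:1, each:1, … (11 more, each freq 1)
Most common: 'warm' with frequency 8.

8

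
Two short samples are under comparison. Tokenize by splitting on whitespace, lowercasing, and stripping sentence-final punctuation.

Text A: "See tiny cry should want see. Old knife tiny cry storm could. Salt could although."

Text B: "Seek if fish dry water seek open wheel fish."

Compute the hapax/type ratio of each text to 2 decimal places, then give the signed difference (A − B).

-0.07

A: hapax=7, V=11, ratio=0.64
B: hapax=5, V=7, ratio=0.71
Difference = 0.64 − 0.71 = -0.07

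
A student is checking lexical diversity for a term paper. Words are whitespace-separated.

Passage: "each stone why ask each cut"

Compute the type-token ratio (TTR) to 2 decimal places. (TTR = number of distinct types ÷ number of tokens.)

N = 6 tokens, V = 5 types.
TTR = V / N = 5 / 6 = 0.83

0.83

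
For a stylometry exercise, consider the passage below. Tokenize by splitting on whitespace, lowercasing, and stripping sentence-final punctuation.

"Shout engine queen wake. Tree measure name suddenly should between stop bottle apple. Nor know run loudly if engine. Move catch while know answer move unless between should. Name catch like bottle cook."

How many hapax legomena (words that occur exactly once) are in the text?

17

Frequencies: engine:2, name:2, should:2, between:2, bottle:2, know:2, move:2, catch:2, shout:1, queen:1, wake:1, tree:1, measure:1, suddenly:1, stop:1, apple:1, nor:1, run:1, loudly:1, if:1, … (5 more, each freq 1)
Hapax (freq=1): answer, apple, cook, if, like, loudly, measure, nor, queen, run, shout, stop, suddenly, tree, unless, wake, while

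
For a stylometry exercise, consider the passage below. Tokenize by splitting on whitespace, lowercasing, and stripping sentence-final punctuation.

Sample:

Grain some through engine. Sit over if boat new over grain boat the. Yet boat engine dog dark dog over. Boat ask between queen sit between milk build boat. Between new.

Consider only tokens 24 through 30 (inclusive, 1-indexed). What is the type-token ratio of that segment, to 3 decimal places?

Segment tokens 24–30: queen, sit, between, milk, build, boat, between
Segment N = 7, segment V = 6.
TTR = 6 / 7 = 0.857

0.857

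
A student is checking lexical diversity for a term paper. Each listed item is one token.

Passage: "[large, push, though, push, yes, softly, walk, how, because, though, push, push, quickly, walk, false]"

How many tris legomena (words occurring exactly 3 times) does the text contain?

Frequencies: push:4, though:2, walk:2, large:1, yes:1, softly:1, how:1, because:1, quickly:1, false:1
Words with frequency 3: (none)

0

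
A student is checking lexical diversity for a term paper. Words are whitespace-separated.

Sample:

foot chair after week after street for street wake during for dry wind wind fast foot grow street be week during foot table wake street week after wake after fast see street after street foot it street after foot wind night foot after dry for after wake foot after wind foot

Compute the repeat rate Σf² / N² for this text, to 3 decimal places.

0.101

Frequencies: after:9, foot:8, street:7, wake:4, wind:4, week:3, for:3, during:2, dry:2, fast:2, chair:1, grow:1, be:1, table:1, see:1, it:1, night:1
Σf² = 263; N² = 2601
Repeat rate = 263 / 2601 = 0.101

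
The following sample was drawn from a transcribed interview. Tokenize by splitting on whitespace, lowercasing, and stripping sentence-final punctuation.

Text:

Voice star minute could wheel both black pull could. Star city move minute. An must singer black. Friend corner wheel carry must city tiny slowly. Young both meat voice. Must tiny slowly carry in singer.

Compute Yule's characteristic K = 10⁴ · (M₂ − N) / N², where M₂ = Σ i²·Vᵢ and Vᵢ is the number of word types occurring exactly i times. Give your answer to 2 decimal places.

244.90

Frequencies: must:3, voice:2, star:2, minute:2, could:2, wheel:2, both:2, black:2, city:2, singer:2, carry:2, tiny:2, slowly:2, pull:1, move:1, an:1, friend:1, corner:1, young:1, meat:1, … (1 more, each freq 1)
N = 35. Frequency spectrum: V_1=8, V_2=12, V_3=1
M₂ = 1²·8 + 2²·12 + 3²·1 = 65
K = 10000 × (65 − 35) / 35² = 244.90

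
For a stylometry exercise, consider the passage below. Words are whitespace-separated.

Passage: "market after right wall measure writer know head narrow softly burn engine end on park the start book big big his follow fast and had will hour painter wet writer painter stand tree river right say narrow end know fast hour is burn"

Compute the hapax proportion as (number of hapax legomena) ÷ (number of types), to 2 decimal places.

0.70

Frequencies: right:2, writer:2, know:2, narrow:2, burn:2, end:2, big:2, fast:2, hour:2, painter:2, market:1, after:1, wall:1, measure:1, head:1, softly:1, engine:1, on:1, park:1, the:1, … (13 more, each freq 1)
Hapax count = 23; type count = 33.
Ratio = 23 / 33 = 0.70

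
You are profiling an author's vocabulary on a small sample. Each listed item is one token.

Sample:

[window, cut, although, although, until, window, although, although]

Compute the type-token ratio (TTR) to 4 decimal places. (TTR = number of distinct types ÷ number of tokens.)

0.5000

N = 8 tokens, V = 4 types.
TTR = V / N = 4 / 8 = 0.5000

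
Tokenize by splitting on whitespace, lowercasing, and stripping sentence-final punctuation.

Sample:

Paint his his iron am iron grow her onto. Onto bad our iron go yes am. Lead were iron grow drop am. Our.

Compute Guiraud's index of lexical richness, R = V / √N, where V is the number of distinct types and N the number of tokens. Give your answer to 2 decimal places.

N = 23, V = 14.
√N = 4.795832
R = 14 / 4.795832 = 2.92

2.92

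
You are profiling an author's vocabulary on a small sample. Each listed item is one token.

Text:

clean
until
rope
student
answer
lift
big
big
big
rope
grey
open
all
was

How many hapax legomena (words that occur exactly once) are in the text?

9

Frequencies: big:3, rope:2, clean:1, until:1, student:1, answer:1, lift:1, grey:1, open:1, all:1, was:1
Hapax (freq=1): all, answer, clean, grey, lift, open, student, until, was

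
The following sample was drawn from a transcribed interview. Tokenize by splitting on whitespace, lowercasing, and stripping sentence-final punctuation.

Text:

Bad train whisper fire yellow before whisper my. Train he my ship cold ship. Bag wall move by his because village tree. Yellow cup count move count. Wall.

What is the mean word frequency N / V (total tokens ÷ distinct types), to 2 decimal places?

1.40

N = 28 tokens, V = 20 types.
Mean frequency = N / V = 28 / 20 = 1.40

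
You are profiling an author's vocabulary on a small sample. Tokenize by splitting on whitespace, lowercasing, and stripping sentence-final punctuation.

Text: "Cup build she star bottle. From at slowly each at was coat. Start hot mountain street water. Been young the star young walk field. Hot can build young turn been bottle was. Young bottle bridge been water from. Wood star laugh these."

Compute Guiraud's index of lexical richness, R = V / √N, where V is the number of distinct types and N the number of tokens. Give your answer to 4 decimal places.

N = 42, V = 27.
√N = 6.480741
R = 27 / 6.480741 = 4.1662

4.1662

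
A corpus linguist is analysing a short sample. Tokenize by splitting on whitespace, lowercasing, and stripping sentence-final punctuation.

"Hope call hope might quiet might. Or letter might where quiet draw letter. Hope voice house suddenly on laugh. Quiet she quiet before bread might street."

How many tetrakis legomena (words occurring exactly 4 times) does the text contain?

2

Frequencies: might:4, quiet:4, hope:3, letter:2, call:1, or:1, where:1, draw:1, voice:1, house:1, suddenly:1, on:1, laugh:1, she:1, before:1, bread:1, street:1
Words with frequency 4: might, quiet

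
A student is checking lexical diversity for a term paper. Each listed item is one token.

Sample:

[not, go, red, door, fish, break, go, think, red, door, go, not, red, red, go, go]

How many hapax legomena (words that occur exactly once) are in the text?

Frequencies: go:5, red:4, not:2, door:2, fish:1, break:1, think:1
Hapax (freq=1): break, fish, think

3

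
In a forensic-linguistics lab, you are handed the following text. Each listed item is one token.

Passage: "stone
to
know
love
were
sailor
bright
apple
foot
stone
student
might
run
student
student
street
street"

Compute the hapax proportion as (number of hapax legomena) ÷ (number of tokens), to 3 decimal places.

Frequencies: student:3, stone:2, street:2, to:1, know:1, love:1, were:1, sailor:1, bright:1, apple:1, foot:1, might:1, run:1
Hapax count = 10; token count = 17.
Ratio = 10 / 17 = 0.588

0.588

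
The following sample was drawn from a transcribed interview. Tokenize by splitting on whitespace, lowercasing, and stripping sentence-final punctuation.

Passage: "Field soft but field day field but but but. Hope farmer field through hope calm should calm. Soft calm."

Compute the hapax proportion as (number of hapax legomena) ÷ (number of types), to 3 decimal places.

0.444

Frequencies: field:4, but:4, calm:3, soft:2, hope:2, day:1, farmer:1, through:1, should:1
Hapax count = 4; type count = 9.
Ratio = 4 / 9 = 0.444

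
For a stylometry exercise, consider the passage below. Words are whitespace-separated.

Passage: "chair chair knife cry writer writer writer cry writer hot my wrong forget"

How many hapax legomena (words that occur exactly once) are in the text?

5

Frequencies: writer:4, chair:2, cry:2, knife:1, hot:1, my:1, wrong:1, forget:1
Hapax (freq=1): forget, hot, knife, my, wrong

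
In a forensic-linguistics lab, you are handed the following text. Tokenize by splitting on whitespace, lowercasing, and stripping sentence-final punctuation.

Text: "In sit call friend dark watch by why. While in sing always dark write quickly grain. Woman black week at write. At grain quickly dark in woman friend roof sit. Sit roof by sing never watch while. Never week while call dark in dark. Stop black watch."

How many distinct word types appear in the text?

21

Distinct types: {always, at, black, by, call, dark, friend, grain, in, never, quickly, roof, sing, sit, stop, watch, week, while, why, woman, write}
V = 21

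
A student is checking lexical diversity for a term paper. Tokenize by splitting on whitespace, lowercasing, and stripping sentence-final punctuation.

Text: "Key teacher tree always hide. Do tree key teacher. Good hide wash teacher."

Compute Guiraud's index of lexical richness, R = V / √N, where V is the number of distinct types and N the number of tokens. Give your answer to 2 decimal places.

2.22

N = 13, V = 8.
√N = 3.605551
R = 8 / 3.605551 = 2.22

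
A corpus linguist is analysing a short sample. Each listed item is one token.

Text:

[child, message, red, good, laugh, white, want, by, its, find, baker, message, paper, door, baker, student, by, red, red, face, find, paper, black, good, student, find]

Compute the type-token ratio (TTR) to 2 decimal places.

N = 26 tokens, V = 16 types.
TTR = V / N = 16 / 26 = 0.62

0.62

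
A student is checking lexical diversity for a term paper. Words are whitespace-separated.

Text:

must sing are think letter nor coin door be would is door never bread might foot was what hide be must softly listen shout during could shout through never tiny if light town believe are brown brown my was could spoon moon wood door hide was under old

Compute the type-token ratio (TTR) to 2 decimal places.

0.75

N = 48 tokens, V = 36 types.
TTR = V / N = 36 / 48 = 0.75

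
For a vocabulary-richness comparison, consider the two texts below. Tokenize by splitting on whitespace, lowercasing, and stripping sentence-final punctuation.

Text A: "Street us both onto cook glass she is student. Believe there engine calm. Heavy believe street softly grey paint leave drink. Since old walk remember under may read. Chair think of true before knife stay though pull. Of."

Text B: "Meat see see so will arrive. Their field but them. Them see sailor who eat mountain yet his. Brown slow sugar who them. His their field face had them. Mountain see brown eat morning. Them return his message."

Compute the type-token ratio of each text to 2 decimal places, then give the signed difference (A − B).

0.31

TTR(A) = 35/38 = 0.92
TTR(B) = 23/38 = 0.61
Difference = 0.92 − 0.61 = 0.31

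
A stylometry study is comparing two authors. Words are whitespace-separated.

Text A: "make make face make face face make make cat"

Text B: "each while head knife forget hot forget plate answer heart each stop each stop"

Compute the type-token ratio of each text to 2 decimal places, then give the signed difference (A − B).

TTR(A) = 3/9 = 0.33
TTR(B) = 10/14 = 0.71
Difference = 0.33 − 0.71 = -0.38

-0.38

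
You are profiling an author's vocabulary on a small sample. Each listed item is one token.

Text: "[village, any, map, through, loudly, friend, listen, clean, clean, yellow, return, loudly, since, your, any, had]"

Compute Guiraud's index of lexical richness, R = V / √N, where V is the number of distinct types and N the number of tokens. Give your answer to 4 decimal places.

3.2500

N = 16, V = 13.
√N = 4.000000
R = 13 / 4.000000 = 3.2500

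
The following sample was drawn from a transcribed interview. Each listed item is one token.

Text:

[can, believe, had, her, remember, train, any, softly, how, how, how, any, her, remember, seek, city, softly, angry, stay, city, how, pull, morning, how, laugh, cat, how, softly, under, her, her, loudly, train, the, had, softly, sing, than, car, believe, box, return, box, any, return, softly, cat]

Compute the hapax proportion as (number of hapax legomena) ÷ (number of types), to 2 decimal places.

Frequencies: how:6, softly:5, her:4, any:3, believe:2, had:2, remember:2, train:2, city:2, cat:2, box:2, return:2, can:1, seek:1, angry:1, stay:1, pull:1, morning:1, laugh:1, under:1, … (5 more, each freq 1)
Hapax count = 13; type count = 25.
Ratio = 13 / 25 = 0.52

0.52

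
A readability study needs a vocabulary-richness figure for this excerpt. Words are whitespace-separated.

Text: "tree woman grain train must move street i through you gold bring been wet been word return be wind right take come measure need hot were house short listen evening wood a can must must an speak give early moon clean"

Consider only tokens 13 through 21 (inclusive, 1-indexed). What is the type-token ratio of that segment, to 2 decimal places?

0.89

Segment tokens 13–21: been, wet, been, word, return, be, wind, right, take
Segment N = 9, segment V = 8.
TTR = 8 / 9 = 0.89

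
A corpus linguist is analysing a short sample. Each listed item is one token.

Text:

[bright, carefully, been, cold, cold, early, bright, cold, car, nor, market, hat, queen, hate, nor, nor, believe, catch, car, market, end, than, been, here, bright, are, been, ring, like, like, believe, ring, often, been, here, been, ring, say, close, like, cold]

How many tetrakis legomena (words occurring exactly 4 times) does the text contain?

1

Frequencies: been:5, cold:4, bright:3, nor:3, ring:3, like:3, car:2, market:2, believe:2, here:2, carefully:1, early:1, hat:1, queen:1, hate:1, catch:1, end:1, than:1, are:1, often:1, … (2 more, each freq 1)
Words with frequency 4: cold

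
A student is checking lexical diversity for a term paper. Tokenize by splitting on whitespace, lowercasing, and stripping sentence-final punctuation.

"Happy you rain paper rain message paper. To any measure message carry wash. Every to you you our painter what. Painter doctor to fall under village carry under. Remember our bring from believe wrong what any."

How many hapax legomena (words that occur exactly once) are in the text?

12

Frequencies: you:3, to:3, rain:2, paper:2, message:2, any:2, carry:2, our:2, painter:2, what:2, under:2, happy:1, measure:1, wash:1, every:1, doctor:1, fall:1, village:1, remember:1, bring:1, … (3 more, each freq 1)
Hapax (freq=1): believe, bring, doctor, every, fall, from, happy, measure, remember, village, wash, wrong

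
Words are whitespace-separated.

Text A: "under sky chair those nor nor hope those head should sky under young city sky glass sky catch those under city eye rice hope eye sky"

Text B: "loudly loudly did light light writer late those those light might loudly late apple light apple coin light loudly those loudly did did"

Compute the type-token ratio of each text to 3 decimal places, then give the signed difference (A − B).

TTR(A) = 14/26 = 0.538
TTR(B) = 9/23 = 0.391
Difference = 0.538 − 0.391 = 0.147

0.147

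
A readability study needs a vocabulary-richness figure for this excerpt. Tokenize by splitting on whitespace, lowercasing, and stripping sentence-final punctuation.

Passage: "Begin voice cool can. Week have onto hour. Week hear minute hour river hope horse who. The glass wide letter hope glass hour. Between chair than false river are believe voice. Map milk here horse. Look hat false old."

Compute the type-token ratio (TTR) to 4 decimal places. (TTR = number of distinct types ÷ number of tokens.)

0.7692

N = 39 tokens, V = 30 types.
TTR = V / N = 30 / 39 = 0.7692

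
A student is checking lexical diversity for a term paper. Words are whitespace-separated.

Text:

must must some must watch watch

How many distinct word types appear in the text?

Distinct types: {must, some, watch}
V = 3

3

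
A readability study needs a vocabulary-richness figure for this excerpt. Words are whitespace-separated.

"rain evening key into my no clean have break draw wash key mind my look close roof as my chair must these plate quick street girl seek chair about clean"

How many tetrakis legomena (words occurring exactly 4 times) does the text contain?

Frequencies: my:3, key:2, clean:2, chair:2, rain:1, evening:1, into:1, no:1, have:1, break:1, draw:1, wash:1, mind:1, look:1, close:1, roof:1, as:1, must:1, these:1, plate:1, … (5 more, each freq 1)
Words with frequency 4: (none)

0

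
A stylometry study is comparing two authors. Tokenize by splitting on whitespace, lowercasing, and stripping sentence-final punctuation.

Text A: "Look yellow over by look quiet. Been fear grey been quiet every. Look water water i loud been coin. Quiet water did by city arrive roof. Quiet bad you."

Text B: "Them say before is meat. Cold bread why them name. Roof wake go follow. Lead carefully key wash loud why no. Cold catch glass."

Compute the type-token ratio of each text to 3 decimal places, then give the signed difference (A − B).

-0.220

TTR(A) = 19/29 = 0.655
TTR(B) = 21/24 = 0.875
Difference = 0.655 − 0.875 = -0.220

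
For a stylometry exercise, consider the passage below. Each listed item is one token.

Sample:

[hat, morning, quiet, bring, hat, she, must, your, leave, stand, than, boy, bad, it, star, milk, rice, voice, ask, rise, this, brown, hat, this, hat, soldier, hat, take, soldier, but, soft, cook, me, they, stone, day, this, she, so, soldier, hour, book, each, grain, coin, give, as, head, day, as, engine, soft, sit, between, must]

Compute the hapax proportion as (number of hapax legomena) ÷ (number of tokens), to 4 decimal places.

Frequencies: hat:5, this:3, soldier:3, she:2, must:2, soft:2, day:2, as:2, morning:1, quiet:1, bring:1, your:1, leave:1, stand:1, than:1, boy:1, bad:1, it:1, star:1, milk:1, … (22 more, each freq 1)
Hapax count = 34; token count = 55.
Ratio = 34 / 55 = 0.6182

0.6182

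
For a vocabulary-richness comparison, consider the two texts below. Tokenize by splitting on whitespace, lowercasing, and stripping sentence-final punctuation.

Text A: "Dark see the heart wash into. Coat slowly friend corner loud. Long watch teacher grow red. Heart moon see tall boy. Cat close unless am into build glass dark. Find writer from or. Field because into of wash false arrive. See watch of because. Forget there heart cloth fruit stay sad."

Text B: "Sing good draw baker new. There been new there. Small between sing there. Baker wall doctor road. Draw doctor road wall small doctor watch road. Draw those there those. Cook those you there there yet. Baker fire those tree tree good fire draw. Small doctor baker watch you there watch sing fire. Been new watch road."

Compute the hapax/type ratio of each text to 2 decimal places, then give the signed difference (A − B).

A: hapax=32, V=40, ratio=0.80
B: hapax=3, V=19, ratio=0.16
Difference = 0.80 − 0.16 = 0.64

0.64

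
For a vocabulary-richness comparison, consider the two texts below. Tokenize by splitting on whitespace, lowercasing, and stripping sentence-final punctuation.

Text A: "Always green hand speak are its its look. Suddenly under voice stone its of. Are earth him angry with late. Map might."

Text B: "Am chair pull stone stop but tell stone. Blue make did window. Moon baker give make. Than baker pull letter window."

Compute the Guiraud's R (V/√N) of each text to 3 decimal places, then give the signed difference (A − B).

0.560

A: V=19, N=22, R=4.051
B: V=16, N=21, R=3.491
Difference = 4.051 − 3.491 = 0.560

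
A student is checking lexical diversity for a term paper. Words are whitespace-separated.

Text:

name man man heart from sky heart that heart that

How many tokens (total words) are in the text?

10

Tokens: name, man, man, heart, from, sky, heart, that, heart, that
N = 10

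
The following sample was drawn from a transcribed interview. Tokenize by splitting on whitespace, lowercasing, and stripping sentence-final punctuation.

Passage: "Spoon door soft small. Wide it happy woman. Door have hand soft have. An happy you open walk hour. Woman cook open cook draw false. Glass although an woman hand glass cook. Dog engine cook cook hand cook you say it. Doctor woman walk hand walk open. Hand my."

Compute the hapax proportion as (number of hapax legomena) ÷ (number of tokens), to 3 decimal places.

0.245

Frequencies: cook:6, hand:5, woman:4, open:3, walk:3, door:2, soft:2, it:2, happy:2, have:2, an:2, you:2, glass:2, spoon:1, small:1, wide:1, hour:1, draw:1, false:1, although:1, … (5 more, each freq 1)
Hapax count = 12; token count = 49.
Ratio = 12 / 49 = 0.245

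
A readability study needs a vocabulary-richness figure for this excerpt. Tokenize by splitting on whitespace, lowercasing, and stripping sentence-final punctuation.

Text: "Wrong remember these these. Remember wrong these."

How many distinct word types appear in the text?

3

Distinct types: {remember, these, wrong}
V = 3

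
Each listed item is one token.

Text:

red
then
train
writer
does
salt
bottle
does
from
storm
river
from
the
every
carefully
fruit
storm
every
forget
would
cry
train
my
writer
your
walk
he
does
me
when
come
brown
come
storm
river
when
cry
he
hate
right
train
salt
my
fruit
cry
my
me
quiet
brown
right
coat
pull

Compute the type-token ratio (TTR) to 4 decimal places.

0.5769

N = 52 tokens, V = 30 types.
TTR = V / N = 30 / 52 = 0.5769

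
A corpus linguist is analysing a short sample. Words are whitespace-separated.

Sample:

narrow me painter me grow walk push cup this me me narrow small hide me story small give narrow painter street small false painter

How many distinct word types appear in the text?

Distinct types: {cup, false, give, grow, hide, me, narrow, painter, push, small, story, street, this, walk}
V = 14

14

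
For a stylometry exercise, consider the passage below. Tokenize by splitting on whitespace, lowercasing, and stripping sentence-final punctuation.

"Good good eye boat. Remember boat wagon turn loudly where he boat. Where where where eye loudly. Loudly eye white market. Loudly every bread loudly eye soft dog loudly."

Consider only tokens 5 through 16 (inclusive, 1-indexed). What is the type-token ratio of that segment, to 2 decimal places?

0.67

Segment tokens 5–16: remember, boat, wagon, turn, loudly, where, he, boat, where, where, where, eye
Segment N = 12, segment V = 8.
TTR = 8 / 12 = 0.67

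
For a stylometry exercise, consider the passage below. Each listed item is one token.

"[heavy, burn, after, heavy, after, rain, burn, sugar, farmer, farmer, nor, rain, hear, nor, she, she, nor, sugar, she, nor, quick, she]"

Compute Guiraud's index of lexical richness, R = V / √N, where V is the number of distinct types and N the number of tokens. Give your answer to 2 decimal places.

N = 22, V = 10.
√N = 4.690416
R = 10 / 4.690416 = 2.13

2.13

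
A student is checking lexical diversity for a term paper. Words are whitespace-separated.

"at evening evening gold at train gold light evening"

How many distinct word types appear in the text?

Distinct types: {at, evening, gold, light, train}
V = 5

5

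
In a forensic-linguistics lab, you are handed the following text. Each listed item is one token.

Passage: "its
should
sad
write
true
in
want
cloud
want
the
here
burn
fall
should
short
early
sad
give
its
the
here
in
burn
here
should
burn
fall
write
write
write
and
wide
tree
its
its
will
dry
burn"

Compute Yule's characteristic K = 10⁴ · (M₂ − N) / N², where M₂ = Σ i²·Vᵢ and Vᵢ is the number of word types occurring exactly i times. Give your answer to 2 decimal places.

401.66

Frequencies: its:4, write:4, burn:4, should:3, here:3, sad:2, in:2, want:2, the:2, fall:2, true:1, cloud:1, short:1, early:1, give:1, and:1, wide:1, tree:1, will:1, dry:1
N = 38. Frequency spectrum: V_1=10, V_2=5, V_3=2, V_4=3
M₂ = 1²·10 + 2²·5 + 3²·2 + 4²·3 = 96
K = 10000 × (96 − 38) / 38² = 401.66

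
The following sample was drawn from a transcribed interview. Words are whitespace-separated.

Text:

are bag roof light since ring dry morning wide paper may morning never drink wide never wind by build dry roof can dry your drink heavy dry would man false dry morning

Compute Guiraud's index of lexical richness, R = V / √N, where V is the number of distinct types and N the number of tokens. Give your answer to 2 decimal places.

3.89

N = 32, V = 22.
√N = 5.656854
R = 22 / 5.656854 = 3.89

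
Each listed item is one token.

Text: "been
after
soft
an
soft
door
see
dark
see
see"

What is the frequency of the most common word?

Frequencies: see:3, soft:2, been:1, after:1, an:1, door:1, dark:1
Most common: 'see' with frequency 3.

3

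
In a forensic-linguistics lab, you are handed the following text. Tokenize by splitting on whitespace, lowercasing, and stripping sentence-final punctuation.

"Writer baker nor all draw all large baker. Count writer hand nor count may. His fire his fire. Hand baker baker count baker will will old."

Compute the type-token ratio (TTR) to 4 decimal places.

N = 26 tokens, V = 13 types.
TTR = V / N = 13 / 26 = 0.5000

0.5000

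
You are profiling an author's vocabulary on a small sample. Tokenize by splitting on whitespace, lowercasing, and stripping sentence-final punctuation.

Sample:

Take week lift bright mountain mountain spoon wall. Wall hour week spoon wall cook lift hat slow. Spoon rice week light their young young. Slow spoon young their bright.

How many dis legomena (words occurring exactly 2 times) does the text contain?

5

Frequencies: spoon:4, week:3, wall:3, young:3, lift:2, bright:2, mountain:2, slow:2, their:2, take:1, hour:1, cook:1, hat:1, rice:1, light:1
Words with frequency 2: bright, lift, mountain, slow, their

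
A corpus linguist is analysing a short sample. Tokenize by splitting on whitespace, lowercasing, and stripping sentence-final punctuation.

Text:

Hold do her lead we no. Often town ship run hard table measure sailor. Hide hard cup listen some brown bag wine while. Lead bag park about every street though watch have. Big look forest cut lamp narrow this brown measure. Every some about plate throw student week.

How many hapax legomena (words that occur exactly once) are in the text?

32

Frequencies: lead:2, hard:2, measure:2, some:2, brown:2, bag:2, about:2, every:2, hold:1, do:1, her:1, we:1, no:1, often:1, town:1, ship:1, run:1, table:1, sailor:1, hide:1, … (20 more, each freq 1)
Hapax (freq=1): big, cup, cut, do, forest, have, her, hide, hold, lamp, listen, look, narrow, no, often, park, plate, run, sailor, ship, street, student, table, this, though, throw, town, watch, we, week, while, wine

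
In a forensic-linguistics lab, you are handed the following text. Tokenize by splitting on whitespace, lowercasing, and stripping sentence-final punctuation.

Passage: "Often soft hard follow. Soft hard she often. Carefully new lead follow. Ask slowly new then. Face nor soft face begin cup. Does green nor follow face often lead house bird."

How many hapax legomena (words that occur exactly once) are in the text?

11

Frequencies: often:3, soft:3, follow:3, face:3, hard:2, new:2, lead:2, nor:2, she:1, carefully:1, ask:1, slowly:1, then:1, begin:1, cup:1, does:1, green:1, house:1, bird:1
Hapax (freq=1): ask, begin, bird, carefully, cup, does, green, house, she, slowly, then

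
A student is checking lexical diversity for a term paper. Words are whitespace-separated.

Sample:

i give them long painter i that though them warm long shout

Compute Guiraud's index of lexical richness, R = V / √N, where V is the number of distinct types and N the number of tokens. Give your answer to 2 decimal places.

2.60

N = 12, V = 9.
√N = 3.464102
R = 9 / 3.464102 = 2.60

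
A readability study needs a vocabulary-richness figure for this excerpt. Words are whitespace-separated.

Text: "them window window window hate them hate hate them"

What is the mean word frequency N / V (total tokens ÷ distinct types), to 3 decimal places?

3.000

N = 9 tokens, V = 3 types.
Mean frequency = N / V = 9 / 3 = 3.000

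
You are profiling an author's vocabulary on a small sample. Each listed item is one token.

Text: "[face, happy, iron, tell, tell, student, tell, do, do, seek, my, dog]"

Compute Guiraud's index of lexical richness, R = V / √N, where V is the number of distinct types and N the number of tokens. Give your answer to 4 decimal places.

2.5981

N = 12, V = 9.
√N = 3.464102
R = 9 / 3.464102 = 2.5981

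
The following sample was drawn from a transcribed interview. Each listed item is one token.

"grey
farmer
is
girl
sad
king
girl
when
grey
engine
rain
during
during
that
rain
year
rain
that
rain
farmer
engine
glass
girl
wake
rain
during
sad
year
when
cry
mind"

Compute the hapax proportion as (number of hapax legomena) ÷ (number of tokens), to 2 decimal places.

Frequencies: rain:5, girl:3, during:3, grey:2, farmer:2, sad:2, when:2, engine:2, that:2, year:2, is:1, king:1, glass:1, wake:1, cry:1, mind:1
Hapax count = 6; token count = 31.
Ratio = 6 / 31 = 0.19

0.19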